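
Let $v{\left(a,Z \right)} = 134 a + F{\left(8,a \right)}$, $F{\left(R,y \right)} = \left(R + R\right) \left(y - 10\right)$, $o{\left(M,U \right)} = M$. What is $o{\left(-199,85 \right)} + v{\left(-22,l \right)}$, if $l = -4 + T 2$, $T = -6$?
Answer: $-3659$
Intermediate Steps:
$l = -16$ ($l = -4 - 12 = -16$)
$F{\left(R,y \right)} = 2 R \left(-10 + y\right)$
$v{\left(a,Z \right)} = -160 + 150 a$ ($v{\left(a,Z \right)} = 134 a + 2 \cdot 8 \left(-10 + a\right) = 134 a + \left(-160 + 16 a\right) = -160 + 150 a$)
$o{\left(-199,85 \right)} + v{\left(-22,l \right)} = -199 + \left(-160 + 150 \left(-22\right)\right) = -199 - 3460 = -3659$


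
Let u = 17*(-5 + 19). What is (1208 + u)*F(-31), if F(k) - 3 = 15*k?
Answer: -668052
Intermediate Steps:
u = 238 (u = 17*14 = 238)
F(k) = 3 + 15*k
(1208 + u)*F(-31) = (1208 + 238)*(3 + 15*(-31)) = 1446*(3 - 465) = 1446*(-462) = -668052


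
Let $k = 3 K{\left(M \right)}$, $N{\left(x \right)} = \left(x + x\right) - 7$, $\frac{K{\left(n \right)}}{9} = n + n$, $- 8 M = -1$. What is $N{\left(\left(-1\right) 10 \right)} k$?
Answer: $- \frac{729}{4} \approx -182.25$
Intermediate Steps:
$M = \frac{1}{8}$ ($M = \left(- \frac{1}{8}\right) \left(-1\right) = \frac{1}{8} \approx 0.125$)
$K{\left(n \right)} = 18 n$ ($K{\left(n \right)} = 9 \left(n + n\right) = 9 \cdot 2 n = 18 n$)
$N{\left(x \right)} = -7 + 2 x$ ($N{\left(x \right)} = 2 x - 7 = -7 + 2 x$)
$k = \frac{27}{4}$ ($k = 3 \cdot 18 \cdot \frac{1}{8} = 3 \cdot \frac{9}{4} = \frac{27}{4} \approx 6.75$)
$N{\left(\left(-1\right) 10 \right)} k = \left(-7 + 2 \left(\left(-1\right) 10\right)\right) \frac{27}{4} = \left(-7 + 2 \left(-10\right)\right) \frac{27}{4} = \left(-7 - 20\right) \frac{27}{4} = \left(-27\right) \frac{27}{4} = - \frac{729}{4}$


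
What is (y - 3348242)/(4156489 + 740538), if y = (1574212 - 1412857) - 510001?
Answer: -3696888/4897027 ≈ -0.75492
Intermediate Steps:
y = -348646 (y = 161355 - 510001 = -348646)
(y - 3348242)/(4156489 + 740538) = (-348646 - 3348242)/(4156489 + 740538) = -3696888/4897027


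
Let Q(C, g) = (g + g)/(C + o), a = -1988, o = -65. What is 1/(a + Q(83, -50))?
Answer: -9/17942 ≈ -0.00050162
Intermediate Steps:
Q(C, g) = 2*g/(-65 + C) (Q(C, g) = (g + g)/(C - 65) = (2*g)/(-65 + C) = 2*g/(-65 + C))
1/(a + Q(83, -50)) = 1/(-1988 + 2*(-50)/(-65 + 83)) = 1/(-1988 + 2*(-50)/18) = 1/(-1988 + 2*(-50)*(1/18)) = 1/(-1988 - 50/9) = 1/(-17942/9) = -9/17942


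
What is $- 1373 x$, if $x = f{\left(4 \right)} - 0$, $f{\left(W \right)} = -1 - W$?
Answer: $6865$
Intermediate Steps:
$x = -5$ ($x = \left(-1 - 4\right) - 0 = \left(-1 - 4\right) + 0 = -5 + 0 = -5$)
$- 1373 x = \left(-1373\right) \left(-5\right) = 6865$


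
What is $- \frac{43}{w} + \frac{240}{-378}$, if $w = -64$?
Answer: $\frac{149}{4032} \approx 0.036954$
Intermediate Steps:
$- \frac{43}{w} + \frac{240}{-378} = - \frac{43}{-64} + \frac{240}{-378} = \left(-43\right) \left(- \frac{1}{64}\right) + 240 \left(- \frac{1}{378}\right) = \frac{43}{64} - \frac{40}{63} = \frac{149}{4032}$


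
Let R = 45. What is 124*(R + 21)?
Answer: 8184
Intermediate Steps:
124*(R + 21) = 124*(45 + 21) = 124*66 = 8184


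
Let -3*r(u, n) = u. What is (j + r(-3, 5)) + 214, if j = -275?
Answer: -60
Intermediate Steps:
r(u, n) = -u/3
(j + r(-3, 5)) + 214 = (-275 - ⅓*(-3)) + 214 = (-275 + 1) + 214 = -274 + 214 = -60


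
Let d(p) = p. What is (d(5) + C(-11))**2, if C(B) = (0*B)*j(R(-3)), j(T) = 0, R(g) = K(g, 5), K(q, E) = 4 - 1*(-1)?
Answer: 25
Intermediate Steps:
K(q, E) = 5 (K(q, E) = 4 + 1 = 5)
R(g) = 5
C(B) = 0 (C(B) = (0*B)*0 = 0*0 = 0)
(d(5) + C(-11))**2 = (5 + 0)**2 = 5**2 = 25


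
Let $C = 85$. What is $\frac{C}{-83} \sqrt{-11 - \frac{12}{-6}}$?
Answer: $- \frac{255 i}{83} \approx - 3.0723 i$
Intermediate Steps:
$\frac{C}{-83} \sqrt{-11 - \frac{12}{-6}} = \frac{85}{-83} \sqrt{-11 - \frac{12}{-6}} = 85 \left(- \frac{1}{83}\right) \sqrt{-11 - -2} = - \frac{85 \sqrt{-11 + 2}}{83} = - \frac{85 \sqrt{-9}}{83} = - \frac{85 \cdot 3 i}{83} = - \frac{255 i}{83}$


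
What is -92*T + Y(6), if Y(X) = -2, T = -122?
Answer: 11222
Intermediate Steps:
-92*T + Y(6) = -92*(-122) - 2 = 11224 - 2 = 11222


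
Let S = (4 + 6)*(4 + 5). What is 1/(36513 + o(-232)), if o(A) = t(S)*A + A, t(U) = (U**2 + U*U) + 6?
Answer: -1/3723511 ≈ -2.6856e-7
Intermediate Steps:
S = 90 (S = 10*9 = 90)
t(U) = 6 + 2*U**2 (t(U) = (U**2 + U**2) + 6 = 2*U**2 + 6 = 6 + 2*U**2)
o(A) = 16207*A (o(A) = (6 + 2*90**2)*A + A = (6 + 2*8100)*A + A = (6 + 16200)*A + A = 16206*A + A = 16207*A)
1/(36513 + o(-232)) = 1/(36513 + 16207*(-232)) = 1/(36513 - 3760024) = 1/(-3723511) = -1/3723511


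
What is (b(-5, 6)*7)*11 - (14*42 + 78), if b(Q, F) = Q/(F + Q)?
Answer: -1051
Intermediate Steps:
(b(-5, 6)*7)*11 - (14*42 + 78) = (-5/(6 - 5)*7)*11 - (14*42 + 78) = (-5/1*7)*11 - (588 + 78) = (-5*1*7)*11 - 1*666 = -5*7*11 - 666 = -35*11 - 666 = -385 - 666 = -1051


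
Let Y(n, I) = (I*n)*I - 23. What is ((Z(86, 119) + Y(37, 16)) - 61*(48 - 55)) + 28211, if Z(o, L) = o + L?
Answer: 38292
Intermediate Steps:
Y(n, I) = -23 + n*I**2 (Y(n, I) = n*I**2 - 23 = -23 + n*I**2)
Z(o, L) = L + o
((Z(86, 119) + Y(37, 16)) - 61*(48 - 55)) + 28211 = (((119 + 86) + (-23 + 37*16**2)) - 61*(48 - 55)) + 28211 = ((205 + (-23 + 37*256)) - 61*(-7)) + 28211 = ((205 + (-23 + 9472)) + 427) + 28211 = ((205 + 9449) + 427) + 28211 = (9654 + 427) + 28211 = 10081 + 28211 = 38292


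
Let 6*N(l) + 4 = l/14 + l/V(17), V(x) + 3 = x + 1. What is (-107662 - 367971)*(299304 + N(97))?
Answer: -179373101308229/1260 ≈ -1.4236e+11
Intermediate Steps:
V(x) = -2 + x (V(x) = -3 + (x + 1) = -3 + (1 + x) = -2 + x)
N(l) = -2/3 + 29*l/1260 (N(l) = -2/3 + (l/14 + l/(-2 + 17))/6 = -2/3 + (l*(1/14) + l/15)/6 = -2/3 + (l/14 + l*(1/15))/6 = -2/3 + (l/14 + l/15)/6 = -2/3 + (29*l/210)/6 = -2/3 + 29*l/1260)
(-107662 - 367971)*(299304 + N(97)) = (-107662 - 367971)*(299304 + (-2/3 + (29/1260)*97)) = -475633*(299304 + (-2/3 + 2813/1260)) = -475633*(299304 + 1973/1260) = -475633*377125013/1260 = -179373101308229/1260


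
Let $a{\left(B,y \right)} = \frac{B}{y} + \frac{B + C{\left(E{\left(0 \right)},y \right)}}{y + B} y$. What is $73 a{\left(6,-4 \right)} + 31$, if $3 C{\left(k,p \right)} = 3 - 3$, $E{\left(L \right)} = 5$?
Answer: $- \frac{1909}{2} \approx -954.5$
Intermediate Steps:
$C{\left(k,p \right)} = 0$ ($C{\left(k,p \right)} = \frac{3 - 3}{3} = \frac{1}{3} \cdot 0 = 0$)
$a{\left(B,y \right)} = \frac{B}{y} + \frac{B y}{B + y}$ ($a{\left(B,y \right)} = \frac{B}{y} + \frac{B + 0}{y + B} y = \frac{B}{y} + \frac{B}{B + y} y = \frac{B}{y} + \frac{B y}{B + y}$)
$73 a{\left(6,-4 \right)} + 31 = 73 \frac{6 \left(6 - 4 + \left(-4\right)^{2}\right)}{\left(-4\right) \left(6 - 4\right)} + 31 = 73 \cdot 6 \left(- \frac{1}{4}\right) \frac{1}{2} \left(6 - 4 + 16\right) + 31 = 73 \cdot 6 \left(- \frac{1}{4}\right) \frac{1}{2} \cdot 18 + 31 = 73 \left(- \frac{27}{2}\right) + 31 = - \frac{1971}{2} + 31 = - \frac{1909}{2}$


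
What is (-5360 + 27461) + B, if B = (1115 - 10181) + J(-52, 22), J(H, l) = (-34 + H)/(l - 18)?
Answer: 26027/2 ≈ 13014.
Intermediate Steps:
J(H, l) = (-34 + H)/(-18 + l)
B = -18175/2 (B = (1115 - 10181) + (-34 - 52)/(-18 + 22) = -9066 - 86/4 = -9066 + (1/4)*(-86) = -9066 - 43/2 = -18175/2 ≈ -9087.5)
(-5360 + 27461) + B = (-5360 + 27461) - 18175/2 = 22101 - 18175/2 = 26027/2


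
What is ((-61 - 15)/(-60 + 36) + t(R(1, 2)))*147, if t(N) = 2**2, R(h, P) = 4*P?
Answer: 2107/2 ≈ 1053.5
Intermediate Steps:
t(N) = 4
((-61 - 15)/(-60 + 36) + t(R(1, 2)))*147 = ((-61 - 15)/(-60 + 36) + 4)*147 = (-76/(-24) + 4)*147 = (-76*(-1/24) + 4)*147 = (19/6 + 4)*147 = (43/6)*147 = 2107/2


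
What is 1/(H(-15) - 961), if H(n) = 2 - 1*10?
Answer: -1/969 ≈ -0.0010320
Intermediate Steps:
H(n) = -8 (H(n) = 2 - 10 = -8)
1/(H(-15) - 961) = 1/(-8 - 961) = 1/(-969) = -1/969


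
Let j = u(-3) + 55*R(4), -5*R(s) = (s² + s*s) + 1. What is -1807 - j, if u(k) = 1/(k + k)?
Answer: -8663/6 ≈ -1443.8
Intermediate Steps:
u(k) = 1/(2*k)
R(s) = -⅕ - 2*s²/5 (R(s) = -((s² + s*s) + 1)/5 = -((s² + s²) + 1)/5 = -(2*s² + 1)/5 = -(1 + 2*s²)/5 = -⅕ - 2*s²/5)
j = -2179/6 (j = (½)/(-3) + 55*(-⅕ - ⅖*4²) = (½)*(-⅓) + 55*(-⅕ - ⅖*16) = -⅙ + 55*(-⅕ - 32/5) = -⅙ + 55*(-33/5) = -⅙ - 363 = -2179/6 ≈ -363.17)
-1807 - j = -1807 - 1*(-2179/6) = -1807 + 2179/6 = -8663/6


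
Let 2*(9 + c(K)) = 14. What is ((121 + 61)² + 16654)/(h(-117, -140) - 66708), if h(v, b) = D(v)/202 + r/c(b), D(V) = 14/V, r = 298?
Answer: -294113313/395024588 ≈ -0.74454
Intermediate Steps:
c(K) = -2 (c(K) = -9 + (½)*14 = -9 + 7 = -2)
h(v, b) = -149 + 7/(101*v) (h(v, b) = (14/v)/202 + 298/(-2) = (14/v)*(1/202) + 298*(-½) = 7/(101*v) - 149 = -149 + 7/(101*v))
((121 + 61)² + 16654)/(h(-117, -140) - 66708) = ((121 + 61)² + 16654)/((-149 + (7/101)/(-117)) - 66708) = (182² + 16654)/((-149 + (7/101)*(-1/117)) - 66708) = (33124 + 16654)/((-149 - 7/11817) - 66708) = 49778/(-1760740/11817 - 66708) = 49778/(-790049176/11817) = 49778*(-11817/790049176) = -294113313/395024588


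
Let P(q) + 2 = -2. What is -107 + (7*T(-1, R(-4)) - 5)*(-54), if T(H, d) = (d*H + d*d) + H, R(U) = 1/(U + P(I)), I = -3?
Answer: 15611/32 ≈ 487.84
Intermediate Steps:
P(q) = -4 (P(q) = -2 - 2 = -4)
R(U) = 1/(-4 + U) (R(U) = 1/(U - 4) = 1/(-4 + U))
T(H, d) = H + d² + H*d (T(H, d) = (H*d + d²) + H = (d² + H*d) + H = H + d² + H*d)
-107 + (7*T(-1, R(-4)) - 5)*(-54) = -107 + (7*(-1 + (1/(-4 - 4))² - 1/(-4 - 4)) - 5)*(-54) = -107 + (7*(-1 + (1/(-8))² - 1/(-8)) - 5)*(-54) = -107 + (7*(-1 + (-⅛)² - 1*(-⅛)) - 5)*(-54) = -107 + (7*(-1 + 1/64 + ⅛) - 5)*(-54) = -107 + (7*(-55/64) - 5)*(-54) = -107 + (-385/64 - 5)*(-54) = -107 - 705/64*(-54) = -107 + 19035/32 = 15611/32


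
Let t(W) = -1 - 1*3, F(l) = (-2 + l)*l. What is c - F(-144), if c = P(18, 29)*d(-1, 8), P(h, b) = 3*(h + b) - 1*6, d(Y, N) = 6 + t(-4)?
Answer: -20754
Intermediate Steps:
F(l) = l*(-2 + l)
t(W) = -4 (t(W) = -1 - 3 = -4)
d(Y, N) = 2 (d(Y, N) = 6 - 4 = 2)
P(h, b) = -6 + 3*b + 3*h (P(h, b) = 3*(b + h) - 6 = (3*b + 3*h) - 6 = -6 + 3*b + 3*h)
c = 270 (c = (-6 + 3*29 + 3*18)*2 = (-6 + 87 + 54)*2 = 135*2 = 270)
c - F(-144) = 270 - (-144)*(-2 - 144) = 270 - (-144)*(-146) = 270 - 1*21024 = 270 - 21024 = -20754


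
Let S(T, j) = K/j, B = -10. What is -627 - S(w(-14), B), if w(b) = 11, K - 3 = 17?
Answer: -625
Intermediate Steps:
K = 20 (K = 3 + 17 = 20)
S(T, j) = 20/j
-627 - S(w(-14), B) = -627 - 20/(-10) = -627 - 20*(-1)/10 = -627 - 1*(-2) = -627 + 2 = -625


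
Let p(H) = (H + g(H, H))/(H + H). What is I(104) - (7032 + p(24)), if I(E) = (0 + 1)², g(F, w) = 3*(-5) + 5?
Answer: -168751/24 ≈ -7031.3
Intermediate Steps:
g(F, w) = -10 (g(F, w) = -15 + 5 = -10)
p(H) = (-10 + H)/(2*H) (p(H) = (H - 10)/(H + H) = (-10 + H)/((2*H)) = (-10 + H)*(1/(2*H)) = (-10 + H)/(2*H))
I(E) = 1 (I(E) = 1² = 1)
I(104) - (7032 + p(24)) = 1 - (7032 + (½)*(-10 + 24)/24) = 1 - (7032 + (½)*(1/24)*14) = 1 - (7032 + 7/24) = 1 - 1*168775/24 = 1 - 168775/24 = -168751/24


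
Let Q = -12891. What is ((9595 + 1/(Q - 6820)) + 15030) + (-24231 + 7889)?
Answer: 163266212/19711 ≈ 8283.0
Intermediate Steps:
((9595 + 1/(Q - 6820)) + 15030) + (-24231 + 7889) = ((9595 + 1/(-12891 - 6820)) + 15030) + (-24231 + 7889) = ((9595 + 1/(-19711)) + 15030) - 16342 = ((9595 - 1/19711) + 15030) - 16342 = (189127044/19711 + 15030) - 16342 = 485383374/19711 - 16342 = 163266212/19711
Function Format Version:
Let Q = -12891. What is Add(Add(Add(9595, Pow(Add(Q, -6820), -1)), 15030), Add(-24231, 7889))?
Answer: Rational(163266212, 19711) ≈ 8283.0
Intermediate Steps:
Add(Add(Add(9595, Pow(Add(Q, -6820), -1)), 15030), Add(-24231, 7889)) = Add(Add(Add(9595, Pow(Add(-12891, -6820), -1)), 15030), Add(-24231, 7889)) = Add(Add(Add(9595, Pow(-19711, -1)), 15030), -16342) = Add(Add(Add(9595, Rational(-1, 19711)), 15030), -16342) = Add(Add(Rational(189127044, 19711), 15030), -16342) = Add(Rational(485383374, 19711), -16342) = Rational(163266212, 19711)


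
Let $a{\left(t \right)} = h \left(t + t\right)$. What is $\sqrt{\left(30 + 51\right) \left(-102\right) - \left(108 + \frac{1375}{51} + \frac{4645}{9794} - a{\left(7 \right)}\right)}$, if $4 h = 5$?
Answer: $\frac{2 i \sqrt{130671603874770}}{249747} \approx 91.542 i$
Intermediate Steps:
$h = \frac{5}{4}$ ($h = \frac{1}{4} \cdot 5 = \frac{5}{4} \approx 1.25$)
$a{\left(t \right)} = \frac{5 t}{2}$ ($a{\left(t \right)} = \frac{5 \left(t + t\right)}{4} = \frac{5 \cdot 2 t}{4} = \frac{5 t}{2}$)
$\sqrt{\left(30 + 51\right) \left(-102\right) - \left(108 + \frac{1375}{51} + \frac{4645}{9794} - a{\left(7 \right)}\right)} = \sqrt{\left(30 + 51\right) \left(-102\right) - \left(\frac{181}{2} + \frac{1375}{51} + \frac{4645}{9794}\right)} = \sqrt{81 \left(-102\right) - \left(\frac{181}{2} + \frac{1375}{51} + \frac{4645}{9794}\right)} = \sqrt{-8262 - \frac{29453926}{249747}} = \sqrt{- \frac{2092863640}{249747}} = \frac{2 i \sqrt{130671603874770}}{249747}$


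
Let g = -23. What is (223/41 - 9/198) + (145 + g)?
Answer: 114909/902 ≈ 127.39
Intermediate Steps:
(223/41 - 9/198) + (145 + g) = (223/41 - 9/198) + (145 - 23) = (223*(1/41) - 9*1/198) + 122 = (223/41 - 1/22) + 122 = 4865/902 + 122 = 114909/902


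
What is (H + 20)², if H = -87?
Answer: 4489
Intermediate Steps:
(H + 20)² = (-87 + 20)² = (-67)² = 4489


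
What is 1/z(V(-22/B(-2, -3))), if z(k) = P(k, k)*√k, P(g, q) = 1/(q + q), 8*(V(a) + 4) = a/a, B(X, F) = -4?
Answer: I*√62/2 ≈ 3.937*I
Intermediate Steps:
V(a) = -31/8 (V(a) = -4 + (a/a)/8 = -4 + (⅛)*1 = -4 + ⅛ = -31/8)
P(g, q) = 1/(2*q)
z(k) = 1/(2*√k) (z(k) = (1/(2*k))*√k = 1/(2*√k))
1/z(V(-22/B(-2, -3))) = 1/(1/(2*√(-31/8))) = 1/((-2*I*√62/31)/2) = 1/(-I*√62/31) = I*√62/2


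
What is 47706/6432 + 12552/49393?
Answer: 406179487/52949296 ≈ 7.6711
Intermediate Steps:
47706/6432 + 12552/49393 = 47706*(1/6432) + 12552*(1/49393) = 7951/1072 + 12552/49393 = 406179487/52949296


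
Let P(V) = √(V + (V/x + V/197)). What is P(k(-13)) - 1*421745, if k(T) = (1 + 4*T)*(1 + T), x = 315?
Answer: -421745 + 2*√7333790905/6895 ≈ -4.2172e+5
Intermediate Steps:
k(T) = (1 + T)*(1 + 4*T)
P(V) = √431399465*√V/20685 (P(V) = √(V + (V/315 + V/197)) = √(V + 512*V/62055) = √(62567*V/62055) = √431399465*√V/20685)
P(k(-13)) - 1*421745 = √431399465*√(1 + 4*(-13)² + 5*(-13))/20685 - 1*421745 = √431399465*√(1 + 4*169 - 65)/20685 - 421745 = √431399465*√(1 + 676 - 65)/20685 - 421745 = √431399465*√612/20685 - 421745 = √431399465*(6*√17)/20685 - 421745 = 2*√7333790905/6895 - 421745 = -421745 + 2*√7333790905/6895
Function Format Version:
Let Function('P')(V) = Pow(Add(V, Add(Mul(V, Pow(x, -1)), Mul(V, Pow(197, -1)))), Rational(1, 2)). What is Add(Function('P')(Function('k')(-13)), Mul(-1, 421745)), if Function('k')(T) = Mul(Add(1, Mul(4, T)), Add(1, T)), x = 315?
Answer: Add(-421745, Mul(Rational(2, 6895), Pow(7333790905, Rational(1, 2)))) ≈ -4.2172e+5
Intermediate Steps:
Function('k')(T) = Mul(Add(1, T), Add(1, Mul(4, T)))
Function('P')(V) = Mul(Rational(1, 20685), Pow(431399465, Rational(1, 2)), Pow(V, Rational(1, 2))) (Function('P')(V) = Pow(Add(V, Add(Mul(V, Pow(315, -1)), Mul(V, Pow(197, -1)))), Rational(1, 2)) = Pow(Add(V, Add(Mul(V, Rational(1, 315)), Mul(V, Rational(1, 197)))), Rational(1, 2)) = Pow(Add(V, Add(Mul(Rational(1, 315), V), Mul(Rational(1, 197), V))), Rational(1, 2)) = Pow(Add(V, Mul(Rational(512, 62055), V)), Rational(1, 2)) = Pow(Mul(Rational(62567, 62055), V), Rational(1, 2)) = Mul(Rational(1, 20685), Pow(431399465, Rational(1, 2)), Pow(V, Rational(1, 2))))
Add(Function('P')(Function('k')(-13)), Mul(-1, 421745)) = Add(Mul(Rational(1, 20685), Pow(431399465, Rational(1, 2)), Pow(Add(1, Mul(4, Pow(-13, 2)), Mul(5, -13)), Rational(1, 2))), Mul(-1, 421745)) = Add(Mul(Rational(1, 20685), Pow(431399465, Rational(1, 2)), Pow(Add(1, Mul(4, 169), -65), Rational(1, 2))), -421745) = Add(Mul(Rational(1, 20685), Pow(431399465, Rational(1, 2)), Pow(Add(1, 676, -65), Rational(1, 2))), -421745) = Add(Mul(Rational(1, 20685), Pow(431399465, Rational(1, 2)), Pow(612, Rational(1, 2))), -421745) = Add(Mul(Rational(1, 20685), Pow(431399465, Rational(1, 2)), Mul(6, Pow(17, Rational(1, 2)))), -421745) = Add(Mul(Rational(2, 6895), Pow(7333790905, Rational(1, 2))), -421745) = Add(-421745, Mul(Rational(2, 6895), Pow(7333790905, Rational(1, 2))))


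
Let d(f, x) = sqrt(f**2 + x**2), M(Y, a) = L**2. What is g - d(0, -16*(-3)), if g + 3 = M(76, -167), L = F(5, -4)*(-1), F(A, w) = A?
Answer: -26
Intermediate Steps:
L = -5 (L = 5*(-1) = -5)
M(Y, a) = 25 (M(Y, a) = (-5)**2 = 25)
g = 22 (g = -3 + 25 = 22)
g - d(0, -16*(-3)) = 22 - sqrt(0**2 + (-16*(-3))**2) = 22 - sqrt(0 + 48**2) = 22 - sqrt(0 + 2304) = 22 - sqrt(2304) = 22 - 1*48 = 22 - 48 = -26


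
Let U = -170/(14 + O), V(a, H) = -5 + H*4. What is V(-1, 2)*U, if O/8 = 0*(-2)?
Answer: -255/7 ≈ -36.429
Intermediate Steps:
O = 0 (O = 8*(0*(-2)) = 8*0 = 0)
V(a, H) = -5 + 4*H
U = -85/7 (U = -170/(14 + 0) = -170/14 = -170*1/14 = -85/7 ≈ -12.143)
V(-1, 2)*U = (-5 + 4*2)*(-85/7) = (-5 + 8)*(-85/7) = 3*(-85/7) = -255/7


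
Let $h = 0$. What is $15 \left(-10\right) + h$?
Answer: $-150$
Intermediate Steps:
$15 \left(-10\right) + h = 15 \left(-10\right) + 0 = -150 + 0 = -150$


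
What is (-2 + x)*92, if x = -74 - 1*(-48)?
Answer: -2576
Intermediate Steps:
x = -26 (x = -74 + 48 = -26)
(-2 + x)*92 = (-2 - 26)*92 = -28*92 = -2576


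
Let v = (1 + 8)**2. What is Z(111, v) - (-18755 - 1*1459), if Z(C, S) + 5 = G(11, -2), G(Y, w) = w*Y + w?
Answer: 20185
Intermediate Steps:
v = 81 (v = 9**2 = 81)
G(Y, w) = w + Y*w (G(Y, w) = Y*w + w = w + Y*w)
Z(C, S) = -29 (Z(C, S) = -5 - 2*(1 + 11) = -5 - 2*12 = -5 - 24 = -29)
Z(111, v) - (-18755 - 1*1459) = -29 - (-18755 - 1*1459) = -29 - (-18755 - 1459) = -29 - 1*(-20214) = -29 + 20214 = 20185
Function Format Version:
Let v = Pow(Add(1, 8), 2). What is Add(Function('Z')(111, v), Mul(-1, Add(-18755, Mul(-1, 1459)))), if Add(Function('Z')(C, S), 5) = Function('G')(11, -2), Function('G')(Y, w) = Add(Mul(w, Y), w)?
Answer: 20185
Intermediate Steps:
v = 81 (v = Pow(9, 2) = 81)
Function('G')(Y, w) = Add(w, Mul(Y, w)) (Function('G')(Y, w) = Add(Mul(Y, w), w) = Add(w, Mul(Y, w)))
Function('Z')(C, S) = -29 (Function('Z')(C, S) = Add(-5, Mul(-2, Add(1, 11))) = Add(-5, Mul(-2, 12)) = Add(-5, -24) = -29)
Add(Function('Z')(111, v), Mul(-1, Add(-18755, Mul(-1, 1459)))) = Add(-29, Mul(-1, Add(-18755, Mul(-1, 1459)))) = Add(-29, Mul(-1, Add(-18755, -1459))) = Add(-29, Mul(-1, -20214)) = Add(-29, 20214) = 20185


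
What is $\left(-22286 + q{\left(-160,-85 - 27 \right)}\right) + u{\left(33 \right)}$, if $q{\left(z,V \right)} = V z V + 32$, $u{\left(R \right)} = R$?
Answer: $-2029261$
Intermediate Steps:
$q{\left(z,V \right)} = 32 + z V^{2}$ ($q{\left(z,V \right)} = z V^{2} + 32 = 32 + z V^{2}$)
$\left(-22286 + q{\left(-160,-85 - 27 \right)}\right) + u{\left(33 \right)} = \left(-22286 + \left(32 - 160 \left(-85 - 27\right)^{2}\right)\right) + 33 = \left(-22286 + \left(32 - 160 \left(-112\right)^{2}\right)\right) + 33 = \left(-22286 + \left(32 - 2007040\right)\right) + 33 = \left(-22286 - 2007008\right) + 33 = -2029294 + 33 = -2029261$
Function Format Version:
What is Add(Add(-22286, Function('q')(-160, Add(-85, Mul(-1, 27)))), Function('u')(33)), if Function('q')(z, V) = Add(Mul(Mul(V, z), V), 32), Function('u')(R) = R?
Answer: -2029261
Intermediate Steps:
Function('q')(z, V) = Add(32, Mul(z, Pow(V, 2))) (Function('q')(z, V) = Add(Mul(z, Pow(V, 2)), 32) = Add(32, Mul(z, Pow(V, 2))))
Add(Add(-22286, Function('q')(-160, Add(-85, Mul(-1, 27)))), Function('u')(33)) = Add(Add(-22286, Add(32, Mul(-160, Pow(Add(-85, Mul(-1, 27)), 2)))), 33) = Add(Add(-22286, Add(32, Mul(-160, Pow(Add(-85, -27), 2)))), 33) = Add(Add(-22286, Add(32, Mul(-160, Pow(-112, 2)))), 33) = Add(Add(-22286, Add(32, Mul(-160, 12544))), 33) = Add(Add(-22286, Add(32, -2007040)), 33) = Add(Add(-22286, -2007008), 33) = Add(-2029294, 33) = -2029261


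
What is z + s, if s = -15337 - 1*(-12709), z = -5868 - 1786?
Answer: -10282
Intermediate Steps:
z = -7654
s = -2628 (s = -15337 + 12709 = -2628)
z + s = -7654 - 2628 = -10282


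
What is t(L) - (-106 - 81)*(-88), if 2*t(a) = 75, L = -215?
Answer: -32837/2 ≈ -16419.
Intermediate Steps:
t(a) = 75/2 (t(a) = (½)*75 = 75/2)
t(L) - (-106 - 81)*(-88) = 75/2 - (-106 - 81)*(-88) = 75/2 - (-187)*(-88) = 75/2 - 1*16456 = 75/2 - 16456 = -32837/2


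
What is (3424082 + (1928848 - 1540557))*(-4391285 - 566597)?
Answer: -18901295473986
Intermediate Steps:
(3424082 + (1928848 - 1540557))*(-4391285 - 566597) = (3424082 + 388291)*(-4957882) = 3812373*(-4957882) = -18901295473986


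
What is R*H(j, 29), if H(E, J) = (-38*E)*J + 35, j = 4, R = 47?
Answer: -205531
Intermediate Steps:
H(E, J) = 35 - 38*E*J (H(E, J) = -38*E*J + 35 = 35 - 38*E*J)
R*H(j, 29) = 47*(35 - 38*4*29) = 47*(35 - 4408) = 47*(-4373) = -205531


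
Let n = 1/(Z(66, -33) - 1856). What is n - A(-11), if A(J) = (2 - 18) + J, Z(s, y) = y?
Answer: 51002/1889 ≈ 26.999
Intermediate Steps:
A(J) = -16 + J
n = -1/1889 (n = 1/(-33 - 1856) = 1/(-1889) = -1/1889 ≈ -0.00052938)
n - A(-11) = -1/1889 - (-16 - 11) = -1/1889 - 1*(-27) = -1/1889 + 27 = 51002/1889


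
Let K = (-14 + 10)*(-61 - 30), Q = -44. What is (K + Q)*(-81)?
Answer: -25920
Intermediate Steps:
K = 364 (K = -4*(-91) = 364)
(K + Q)*(-81) = (364 - 44)*(-81) = 320*(-81) = -25920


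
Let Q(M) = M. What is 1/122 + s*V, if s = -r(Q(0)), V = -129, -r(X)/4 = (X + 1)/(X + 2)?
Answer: -31475/122 ≈ -257.99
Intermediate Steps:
r(X) = -4*(1 + X)/(2 + X) (r(X) = -4*(X + 1)/(X + 2) = -4*(1 + X)/(2 + X))
s = 2 (s = -4*(-1 - 1*0)/(2 + 0) = -4*(-1 + 0)/2 = -4*(-1)/2 = -1*(-2) = 2)
1/122 + s*V = 1/122 + 2*(-129) = 1/122 - 258 = -31475/122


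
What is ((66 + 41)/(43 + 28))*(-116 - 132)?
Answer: -26536/71 ≈ -373.75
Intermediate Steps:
((66 + 41)/(43 + 28))*(-116 - 132) = (107/71)*(-248) = -26536/71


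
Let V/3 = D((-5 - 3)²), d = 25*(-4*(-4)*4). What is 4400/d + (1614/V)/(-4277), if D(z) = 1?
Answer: 44895/17108 ≈ 2.6242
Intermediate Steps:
d = 1600 (d = 25*(16*4) = 25*64 = 1600)
V = 3 (V = 3*1 = 3)
4400/d + (1614/V)/(-4277) = 4400/1600 + (1614/3)/(-4277) = 4400*(1/1600) + (1614*(⅓))*(-1/4277) = 11/4 + 538*(-1/4277) = 11/4 - 538/4277 = 44895/17108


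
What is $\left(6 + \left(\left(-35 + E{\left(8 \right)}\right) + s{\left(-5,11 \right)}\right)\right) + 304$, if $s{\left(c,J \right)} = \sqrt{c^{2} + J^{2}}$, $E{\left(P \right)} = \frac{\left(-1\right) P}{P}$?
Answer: $274 + \sqrt{146} \approx 286.08$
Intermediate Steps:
$E{\left(P \right)} = -1$
$s{\left(c,J \right)} = \sqrt{J^{2} + c^{2}}$
$\left(6 + \left(\left(-35 + E{\left(8 \right)}\right) + s{\left(-5,11 \right)}\right)\right) + 304 = \left(6 + \left(\left(-35 - 1\right) + \sqrt{11^{2} + \left(-5\right)^{2}}\right)\right) + 304 = \left(6 - \left(36 - \sqrt{121 + 25}\right)\right) + 304 = \left(6 - \left(36 - \sqrt{146}\right)\right) + 304 = \left(-30 + \sqrt{146}\right) + 304 = 274 + \sqrt{146}$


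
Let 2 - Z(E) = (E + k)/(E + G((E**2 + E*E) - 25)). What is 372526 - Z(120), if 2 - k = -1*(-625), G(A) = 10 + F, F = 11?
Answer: 52525381/141 ≈ 3.7252e+5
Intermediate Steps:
G(A) = 21 (G(A) = 10 + 11 = 21)
k = -623 (k = 2 - (-1)*(-625) = 2 - 1*625 = 2 - 625 = -623)
Z(E) = 2 - (-623 + E)/(21 + E) (Z(E) = 2 - (E - 623)/(E + 21) = 2 - (-623 + E)/(21 + E))
372526 - Z(120) = 372526 - (665 + 120)/(21 + 120) = 372526 - 785/141 = 52525381/141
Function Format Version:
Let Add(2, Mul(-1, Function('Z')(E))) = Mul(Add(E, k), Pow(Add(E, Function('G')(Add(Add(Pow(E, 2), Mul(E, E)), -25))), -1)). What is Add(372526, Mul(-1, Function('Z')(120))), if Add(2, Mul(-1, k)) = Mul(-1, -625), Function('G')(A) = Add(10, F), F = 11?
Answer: Rational(52525381, 141) ≈ 3.7252e+5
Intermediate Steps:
Function('G')(A) = 21 (Function('G')(A) = Add(10, 11) = 21)
k = -623 (k = Add(2, Mul(-1, Mul(-1, -625))) = Add(2, Mul(-1, 625)) = Add(2, -625) = -623)
Function('Z')(E) = Add(2, Mul(-1, Pow(Add(21, E), -1), Add(-623, E))) (Function('Z')(E) = Add(2, Mul(-1, Mul(Add(E, -623), Pow(Add(E, 21), -1)))) = Add(2, Mul(-1, Mul(Add(-623, E), Pow(Add(21, E), -1)))) = Add(2, Mul(-1, Mul(Pow(Add(21, E), -1), Add(-623, E)))) = Add(2, Mul(-1, Pow(Add(21, E), -1), Add(-623, E))))
Add(372526, Mul(-1, Function('Z')(120))) = Add(372526, Mul(-1, Mul(Pow(Add(21, 120), -1), Add(665, 120)))) = Add(372526, Mul(-1, Mul(Pow(141, -1), 785))) = Add(372526, Mul(-1, Mul(Rational(1, 141), 785))) = Add(372526, Mul(-1, Rational(785, 141))) = Add(372526, Rational(-785, 141)) = Rational(52525381, 141)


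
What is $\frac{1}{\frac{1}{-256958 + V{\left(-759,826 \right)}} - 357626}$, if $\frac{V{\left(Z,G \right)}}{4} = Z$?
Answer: $- \frac{259994}{92980614245} \approx -2.7962 \cdot 10^{-6}$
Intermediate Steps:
$V{\left(Z,G \right)} = 4 Z$
$\frac{1}{\frac{1}{-256958 + V{\left(-759,826 \right)}} - 357626} = \frac{1}{\frac{1}{-256958 + 4 \left(-759\right)} - 357626} = \frac{1}{\frac{1}{-256958 - 3036} - 357626} = \frac{1}{\frac{1}{-259994} - 357626} = \frac{1}{- \frac{1}{259994} - 357626} = \frac{1}{- \frac{92980614245}{259994}} = - \frac{259994}{92980614245}$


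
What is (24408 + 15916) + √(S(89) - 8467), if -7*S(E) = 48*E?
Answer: 40324 + I*√444787/7 ≈ 40324.0 + 95.275*I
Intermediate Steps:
S(E) = -48*E/7
(24408 + 15916) + √(S(89) - 8467) = (24408 + 15916) + √(-48/7*89 - 8467) = 40324 + √(-4272/7 - 8467) = 40324 + √(-63541/7) = 40324 + I*√444787/7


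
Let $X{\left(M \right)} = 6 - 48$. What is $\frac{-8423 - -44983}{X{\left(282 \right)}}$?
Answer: $- \frac{18280}{21} \approx -870.48$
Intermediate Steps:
$X{\left(M \right)} = -42$ ($X{\left(M \right)} = 6 - 48 = -42$)
$\frac{-8423 - -44983}{X{\left(282 \right)}} = \frac{-8423 - -44983}{-42} = \left(-8423 + 44983\right) \left(- \frac{1}{42}\right) = 36560 \left(- \frac{1}{42}\right) = - \frac{18280}{21}$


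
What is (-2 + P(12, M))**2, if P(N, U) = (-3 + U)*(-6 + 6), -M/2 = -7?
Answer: 4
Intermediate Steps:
M = 14 (M = -2*(-7) = 14)
P(N, U) = 0 (P(N, U) = (-3 + U)*0 = 0)
(-2 + P(12, M))**2 = (-2 + 0)**2 = (-2)**2 = 4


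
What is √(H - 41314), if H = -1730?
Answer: 2*I*√10761 ≈ 207.47*I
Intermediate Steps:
√(H - 41314) = √(-1730 - 41314) = √(-43044) = 2*I*√10761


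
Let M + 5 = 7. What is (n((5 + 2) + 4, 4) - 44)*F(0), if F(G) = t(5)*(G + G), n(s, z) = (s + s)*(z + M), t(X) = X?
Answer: 0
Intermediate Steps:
M = 2 (M = -5 + 7 = 2)
n(s, z) = 2*s*(2 + z) (n(s, z) = (s + s)*(z + 2) = (2*s)*(2 + z) = 2*s*(2 + z))
F(G) = 10*G (F(G) = 5*(G + G) = 5*(2*G) = 10*G)
(n((5 + 2) + 4, 4) - 44)*F(0) = (2*((5 + 2) + 4)*(2 + 4) - 44)*(10*0) = (2*(7 + 4)*6 - 44)*0 = (2*11*6 - 44)*0 = (132 - 44)*0 = 88*0 = 0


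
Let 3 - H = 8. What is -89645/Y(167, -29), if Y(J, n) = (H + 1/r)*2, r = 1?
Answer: 89645/8 ≈ 11206.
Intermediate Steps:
H = -5 (H = 3 - 1*8 = 3 - 8 = -5)
Y(J, n) = -8 (Y(J, n) = (-5 + 1/1)*2 = (-5 + 1)*2 = -4*2 = -8)
-89645/Y(167, -29) = -89645/(-8) = -89645*(-1/8) = 89645/8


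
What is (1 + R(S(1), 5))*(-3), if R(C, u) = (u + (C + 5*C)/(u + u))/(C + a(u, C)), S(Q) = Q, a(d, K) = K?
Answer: -57/5 ≈ -11.400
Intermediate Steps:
R(C, u) = (u + 3*C/u)/(2*C) (R(C, u) = (u + (C + 5*C)/(u + u))/(C + C) = (u + (6*C)/((2*u)))/((2*C)) = (u + (6*C)*(1/(2*u)))*(1/(2*C)) = (u + 3*C/u)*(1/(2*C)) = (u + 3*C/u)/(2*C))
(1 + R(S(1), 5))*(-3) = (1 + ((3/2)/5 + (½)*5/1))*(-3) = (1 + ((3/2)*(⅕) + (½)*5*1))*(-3) = (1 + (3/10 + 5/2))*(-3) = (1 + 14/5)*(-3) = (19/5)*(-3) = -57/5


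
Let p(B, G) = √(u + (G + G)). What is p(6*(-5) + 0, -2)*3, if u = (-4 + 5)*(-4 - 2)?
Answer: 3*I*√10 ≈ 9.4868*I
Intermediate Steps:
u = -6 (u = 1*(-6) = -6)
p(B, G) = √(-6 + 2*G) (p(B, G) = √(-6 + (G + G)) = √(-6 + 2*G))
p(6*(-5) + 0, -2)*3 = √(-6 + 2*(-2))*3 = √(-6 - 4)*3 = √(-10)*3 = (I*√10)*3 = 3*I*√10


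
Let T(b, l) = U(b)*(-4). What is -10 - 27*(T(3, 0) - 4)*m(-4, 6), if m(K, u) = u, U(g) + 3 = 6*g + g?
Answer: 12302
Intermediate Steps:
U(g) = -3 + 7*g (U(g) = -3 + (6*g + g) = -3 + 7*g)
T(b, l) = 12 - 28*b (T(b, l) = (-3 + 7*b)*(-4) = 12 - 28*b)
-10 - 27*(T(3, 0) - 4)*m(-4, 6) = -10 - 27*((12 - 28*3) - 4)*6 = -10 - 27*((12 - 84) - 4)*6 = -10 - 27*(-72 - 4)*6 = -10 - (-2052)*6 = -10 - 27*(-456) = -10 + 12312 = 12302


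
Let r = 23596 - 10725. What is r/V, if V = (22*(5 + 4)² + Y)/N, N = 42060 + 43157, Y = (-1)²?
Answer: 1096828007/1783 ≈ 6.1516e+5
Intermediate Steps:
Y = 1
N = 85217
V = 1783/85217 (V = (22*(5 + 4)² + 1)/85217 = (22*9² + 1)*(1/85217) = (22*81 + 1)*(1/85217) = (1782 + 1)*(1/85217) = 1783*(1/85217) = 1783/85217 ≈ 0.020923)
r = 12871
r/V = 12871/(1783/85217) = 12871*(85217/1783) = 1096828007/1783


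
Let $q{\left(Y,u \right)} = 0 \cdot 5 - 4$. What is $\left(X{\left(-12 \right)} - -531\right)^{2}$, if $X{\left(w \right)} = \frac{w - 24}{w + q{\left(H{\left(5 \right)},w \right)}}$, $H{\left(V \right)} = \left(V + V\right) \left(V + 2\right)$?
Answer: $\frac{4549689}{16} \approx 2.8436 \cdot 10^{5}$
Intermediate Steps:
$H{\left(V \right)} = 2 V \left(2 + V\right)$
$q{\left(Y,u \right)} = -4$ ($q{\left(Y,u \right)} = 0 - 4 = -4$)
$X{\left(w \right)} = \frac{-24 + w}{-4 + w}$ ($X{\left(w \right)} = \frac{w - 24}{w - 4} = \frac{-24 + w}{-4 + w}$)
$\left(X{\left(-12 \right)} - -531\right)^{2} = \left(\frac{-24 - 12}{-4 - 12} - -531\right)^{2} = \left(\frac{1}{-16} \left(-36\right) + 531\right)^{2} = \left(\left(- \frac{1}{16}\right) \left(-36\right) + 531\right)^{2} = \left(\frac{9}{4} + 531\right)^{2} = \left(\frac{2133}{4}\right)^{2} = \frac{4549689}{16}$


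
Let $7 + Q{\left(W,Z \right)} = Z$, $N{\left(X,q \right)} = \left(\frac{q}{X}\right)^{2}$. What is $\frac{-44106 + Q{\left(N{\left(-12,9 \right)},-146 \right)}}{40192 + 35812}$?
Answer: $- \frac{44259}{76004} \approx -0.58232$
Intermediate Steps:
$N{\left(X,q \right)} = \frac{q^{2}}{X^{2}}$
$Q{\left(W,Z \right)} = -7 + Z$
$\frac{-44106 + Q{\left(N{\left(-12,9 \right)},-146 \right)}}{40192 + 35812} = \frac{-44106 - 153}{40192 + 35812} = \frac{-44106 - 153}{76004} = \left(-44259\right) \frac{1}{76004} = - \frac{44259}{76004}$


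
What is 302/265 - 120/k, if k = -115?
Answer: 13306/6095 ≈ 2.1831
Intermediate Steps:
302/265 - 120/k = 302/265 - 120/(-115) = 302*(1/265) - 120*(-1/115) = 302/265 + 24/23 = 13306/6095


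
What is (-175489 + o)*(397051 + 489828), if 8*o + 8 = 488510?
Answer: -405928952695/4 ≈ -1.0148e+11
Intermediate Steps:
o = 244251/4 (o = -1 + (⅛)*488510 = -1 + 244255/4 = 244251/4 ≈ 61063.)
(-175489 + o)*(397051 + 489828) = (-175489 + 244251/4)*(397051 + 489828) = -457705/4*886879 = -405928952695/4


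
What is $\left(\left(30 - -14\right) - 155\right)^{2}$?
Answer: $12321$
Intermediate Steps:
$\left(\left(30 - -14\right) - 155\right)^{2} = \left(\left(30 + 14\right) - 155\right)^{2} = \left(44 - 155\right)^{2} = \left(-111\right)^{2} = 12321$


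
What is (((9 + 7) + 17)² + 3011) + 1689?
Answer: 5789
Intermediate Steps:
(((9 + 7) + 17)² + 3011) + 1689 = ((16 + 17)² + 3011) + 1689 = (33² + 3011) + 1689 = (1089 + 3011) + 1689 = 4100 + 1689 = 5789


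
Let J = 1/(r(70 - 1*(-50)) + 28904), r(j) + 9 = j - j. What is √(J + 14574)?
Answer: √12168139047245/28895 ≈ 120.72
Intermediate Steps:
r(j) = -9 (r(j) = -9 + (j - j) = -9 + 0 = -9)
J = 1/28895 (J = 1/(-9 + 28904) = 1/28895 ≈ 3.4608e-5)
√(J + 14574) = √(1/28895 + 14574) = √(421115731/28895) = √12168139047245/28895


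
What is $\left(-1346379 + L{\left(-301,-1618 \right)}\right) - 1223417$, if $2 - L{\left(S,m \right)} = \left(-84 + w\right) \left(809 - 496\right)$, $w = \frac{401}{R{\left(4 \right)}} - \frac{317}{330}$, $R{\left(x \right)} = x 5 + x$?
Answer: $- \frac{1121309657}{440} \approx -2.5484 \cdot 10^{6}$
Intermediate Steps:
$R{\left(x \right)} = 6 x$ ($R{\left(x \right)} = 5 x + x = 6 x$)
$w = \frac{6929}{440}$ ($w = \frac{401}{6 \cdot 4} - \frac{317}{330} = \frac{401}{24} - \frac{317}{330} = \frac{6929}{440} \approx 15.748$)
$L{\left(S,m \right)} = \frac{9400583}{440}$ ($L{\left(S,m \right)} = 2 - \left(-84 + \frac{6929}{440}\right) \left(809 - 496\right) = 2 - \left(- \frac{30031}{440}\right) 313 = 2 - - \frac{9399703}{440} = 2 + \frac{9399703}{440} = \frac{9400583}{440}$)
$\left(-1346379 + L{\left(-301,-1618 \right)}\right) - 1223417 = \left(-1346379 + \frac{9400583}{440}\right) - 1223417 = - \frac{583006177}{440} - 1223417 = - \frac{1121309657}{440}$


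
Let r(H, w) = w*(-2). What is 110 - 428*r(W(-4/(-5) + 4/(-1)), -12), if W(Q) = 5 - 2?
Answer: -10162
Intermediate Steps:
W(Q) = 3
r(H, w) = -2*w
110 - 428*r(W(-4/(-5) + 4/(-1)), -12) = 110 - (-856)*(-12) = 110 - 428*24 = 110 - 10272 = -10162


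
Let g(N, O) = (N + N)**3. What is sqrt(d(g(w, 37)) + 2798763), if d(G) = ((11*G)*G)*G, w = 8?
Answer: sqrt(755917042859) ≈ 8.6944e+5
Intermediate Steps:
g(N, O) = 8*N**3 (g(N, O) = (2*N)**3 = 8*N**3)
d(G) = 11*G**3 (d(G) = (11*G**2)*G = 11*G**3)
sqrt(d(g(w, 37)) + 2798763) = sqrt(11*(8*8**3)**3 + 2798763) = sqrt(11*(8*512)**3 + 2798763) = sqrt(11*4096**3 + 2798763) = sqrt(11*68719476736 + 2798763) = sqrt(755914244096 + 2798763) = sqrt(755917042859)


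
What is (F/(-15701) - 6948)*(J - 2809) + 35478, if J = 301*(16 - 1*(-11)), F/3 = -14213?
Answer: -579359739984/15701 ≈ -3.6900e+7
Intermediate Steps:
F = -42639 (F = 3*(-14213) = -42639)
J = 8127 (J = 301*(16 + 11) = 301*27 = 8127)
(F/(-15701) - 6948)*(J - 2809) + 35478 = (-42639/(-15701) - 6948)*(8127 - 2809) + 35478 = (-42639*(-1/15701) - 6948)*5318 + 35478 = (42639/15701 - 6948)*5318 + 35478 = -109047909/15701*5318 + 35478 = -579916780062/15701 + 35478 = -579359739984/15701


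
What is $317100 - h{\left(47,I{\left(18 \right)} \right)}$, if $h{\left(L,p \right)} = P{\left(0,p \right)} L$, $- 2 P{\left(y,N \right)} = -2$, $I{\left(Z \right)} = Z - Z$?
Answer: $317053$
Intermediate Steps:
$I{\left(Z \right)} = 0$
$P{\left(y,N \right)} = 1$ ($P{\left(y,N \right)} = \left(- \frac{1}{2}\right) \left(-2\right) = 1$)
$h{\left(L,p \right)} = L$ ($h{\left(L,p \right)} = 1 L = L$)
$317100 - h{\left(47,I{\left(18 \right)} \right)} = 317100 - 47 = 317053$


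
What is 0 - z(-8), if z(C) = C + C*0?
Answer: 8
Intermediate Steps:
z(C) = C (z(C) = C + 0 = C)
0 - z(-8) = 0 - 1*(-8) = 0 + 8 = 8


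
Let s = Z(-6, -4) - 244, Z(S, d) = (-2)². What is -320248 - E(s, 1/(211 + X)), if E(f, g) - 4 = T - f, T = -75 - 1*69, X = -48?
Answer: -320348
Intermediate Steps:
Z(S, d) = 4
T = -144 (T = -75 - 69 = -144)
s = -240 (s = 4 - 244 = -240)
E(f, g) = -140 - f (E(f, g) = 4 + (-144 - f) = -140 - f)
-320248 - E(s, 1/(211 + X)) = -320248 - (-140 - 1*(-240)) = -320248 - (-140 + 240) = -320248 - 1*100 = -320248 - 100 = -320348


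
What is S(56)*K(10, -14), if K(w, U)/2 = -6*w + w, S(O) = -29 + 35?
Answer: -600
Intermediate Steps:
S(O) = 6
K(w, U) = -10*w (K(w, U) = 2*(-6*w + w) = 2*(-5*w) = -10*w)
S(56)*K(10, -14) = 6*(-10*10) = 6*(-100) = -600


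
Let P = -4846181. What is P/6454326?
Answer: -4846181/6454326 ≈ -0.75084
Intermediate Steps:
P/6454326 = -4846181/6454326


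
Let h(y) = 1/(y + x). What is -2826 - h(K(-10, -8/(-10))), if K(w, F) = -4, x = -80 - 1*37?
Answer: -341945/121 ≈ -2826.0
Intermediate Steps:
x = -117 (x = -80 - 37 = -117)
h(y) = 1/(-117 + y) (h(y) = 1/(y - 117) = 1/(-117 + y))
-2826 - h(K(-10, -8/(-10))) = -2826 - 1/(-117 - 4) = -2826 - 1/(-121) = -2826 - 1*(-1/121) = -2826 + 1/121 = -341945/121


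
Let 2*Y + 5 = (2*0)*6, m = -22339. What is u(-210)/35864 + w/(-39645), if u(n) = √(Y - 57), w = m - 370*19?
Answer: 29369/39645 + I*√238/71728 ≈ 0.7408 + 0.00021508*I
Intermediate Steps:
Y = -5/2 (Y = -5/2 + ((2*0)*6)/2 = -5/2 + (0*6)/2 = -5/2 + (½)*0 = -5/2 + 0 = -5/2 ≈ -2.5000)
w = -29369 (w = -22339 - 370*19 = -22339 - 1*7030 = -22339 - 7030 = -29369)
u(n) = I*√238/2 (u(n) = √(-5/2 - 57) = √(-119/2) = I*√238/2)
u(-210)/35864 + w/(-39645) = (I*√238/2)/35864 - 29369/(-39645) = (I*√238/2)*(1/35864) - 29369*(-1/39645) = I*√238/71728 + 29369/39645 = 29369/39645 + I*√238/71728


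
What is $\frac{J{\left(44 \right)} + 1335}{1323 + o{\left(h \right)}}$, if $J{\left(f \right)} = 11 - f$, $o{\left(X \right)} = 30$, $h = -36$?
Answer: $\frac{434}{451} \approx 0.96231$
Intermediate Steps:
$\frac{J{\left(44 \right)} + 1335}{1323 + o{\left(h \right)}} = \frac{\left(11 - 44\right) + 1335}{1323 + 30} = \frac{\left(11 - 44\right) + 1335}{1353} = \left(-33 + 1335\right) \frac{1}{1353} = 1302 \cdot \frac{1}{1353} = \frac{434}{451}$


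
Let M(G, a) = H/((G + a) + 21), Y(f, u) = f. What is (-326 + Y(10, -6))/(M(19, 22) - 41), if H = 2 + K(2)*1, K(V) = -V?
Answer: 316/41 ≈ 7.7073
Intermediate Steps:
H = 0 (H = 2 - 1*2*1 = 2 - 2*1 = 2 - 2 = 0)
M(G, a) = 0 (M(G, a) = 0/((G + a) + 21) = 0/(21 + G + a) = 0)
(-326 + Y(10, -6))/(M(19, 22) - 41) = (-326 + 10)/(0 - 41) = -316/(-41) = -316*(-1/41) = 316/41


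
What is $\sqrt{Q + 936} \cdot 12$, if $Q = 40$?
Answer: $48 \sqrt{61} \approx 374.89$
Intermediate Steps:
$\sqrt{Q + 936} \cdot 12 = \sqrt{40 + 936} \cdot 12 = \sqrt{976} \cdot 12 = 4 \sqrt{61} \cdot 12 = 48 \sqrt{61}$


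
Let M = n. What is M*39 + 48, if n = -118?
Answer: -4554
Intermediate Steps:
M = -118
M*39 + 48 = -118*39 + 48 = -4602 + 48 = -4554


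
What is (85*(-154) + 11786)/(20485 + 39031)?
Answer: -326/14879 ≈ -0.021910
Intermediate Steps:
(85*(-154) + 11786)/(20485 + 39031) = (-13090 + 11786)/59516 = -1304*1/59516 = -326/14879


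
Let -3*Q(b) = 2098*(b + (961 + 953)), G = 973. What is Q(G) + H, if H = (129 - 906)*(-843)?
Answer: -4091893/3 ≈ -1.3640e+6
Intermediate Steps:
Q(b) = -1338524 - 2098*b/3 (Q(b) = -2098*(b + (961 + 953))/3 = -2098*(b + 1914)/3 = -2098*(1914 + b)/3 = -(4015572 + 2098*b)/3 = -1338524 - 2098*b/3)
H = 655011 (H = -777*(-843) = 655011)
Q(G) + H = (-1338524 - 2098/3*973) + 655011 = (-1338524 - 2041354/3) + 655011 = -6056926/3 + 655011 = -4091893/3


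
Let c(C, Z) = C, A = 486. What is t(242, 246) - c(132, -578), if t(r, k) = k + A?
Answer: 600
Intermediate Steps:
t(r, k) = 486 + k (t(r, k) = k + 486 = 486 + k)
t(242, 246) - c(132, -578) = (486 + 246) - 1*132 = 732 - 132 = 600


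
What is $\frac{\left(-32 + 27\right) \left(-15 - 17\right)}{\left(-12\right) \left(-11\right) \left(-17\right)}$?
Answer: $- \frac{40}{561} \approx -0.071301$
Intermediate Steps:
$\frac{\left(-32 + 27\right) \left(-15 - 17\right)}{\left(-12\right) \left(-11\right) \left(-17\right)} = \frac{\left(-5\right) \left(-32\right)}{132 \left(-17\right)} = \frac{160}{-2244} = 160 \left(- \frac{1}{2244}\right) = - \frac{40}{561}$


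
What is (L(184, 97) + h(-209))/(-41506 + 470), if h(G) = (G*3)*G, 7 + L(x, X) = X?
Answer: -131133/41036 ≈ -3.1956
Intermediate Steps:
L(x, X) = -7 + X
h(G) = 3*G**2 (h(G) = (3*G)*G = 3*G**2)
(L(184, 97) + h(-209))/(-41506 + 470) = ((-7 + 97) + 3*(-209)**2)/(-41506 + 470) = (90 + 3*43681)/(-41036) = (90 + 131043)*(-1/41036) = 131133*(-1/41036) = -131133/41036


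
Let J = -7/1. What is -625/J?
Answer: 625/7 ≈ 89.286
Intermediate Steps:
J = -7 (J = -7*1 = -7)
-625/J = -625/(-7) = -625*(-1)/7 = -25*(-25/7) = 625/7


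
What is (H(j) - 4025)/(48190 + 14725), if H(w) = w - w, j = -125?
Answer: -805/12583 ≈ -0.063975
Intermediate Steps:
H(w) = 0
(H(j) - 4025)/(48190 + 14725) = (0 - 4025)/(48190 + 14725) = -4025/62915 = -4025*1/62915 = -805/12583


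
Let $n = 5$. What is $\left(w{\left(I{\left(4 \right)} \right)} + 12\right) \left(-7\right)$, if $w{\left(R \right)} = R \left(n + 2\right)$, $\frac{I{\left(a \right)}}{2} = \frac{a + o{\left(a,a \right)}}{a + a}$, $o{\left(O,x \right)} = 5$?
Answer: $- \frac{777}{4} \approx -194.25$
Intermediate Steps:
$I{\left(a \right)} = \frac{5 + a}{a}$ ($I{\left(a \right)} = 2 \frac{a + 5}{a + a} = 2 \frac{5 + a}{2 a} = \frac{5 + a}{a}$)
$w{\left(R \right)} = 7 R$ ($w{\left(R \right)} = R \left(5 + 2\right) = R 7 = 7 R$)
$\left(w{\left(I{\left(4 \right)} \right)} + 12\right) \left(-7\right) = \left(7 \frac{5 + 4}{4} + 12\right) \left(-7\right) = \left(7 \cdot \frac{1}{4} \cdot 9 + 12\right) \left(-7\right) = \left(7 \cdot \frac{9}{4} + 12\right) \left(-7\right) = \left(\frac{63}{4} + 12\right) \left(-7\right) = \frac{111}{4} \left(-7\right) = - \frac{777}{4}$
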